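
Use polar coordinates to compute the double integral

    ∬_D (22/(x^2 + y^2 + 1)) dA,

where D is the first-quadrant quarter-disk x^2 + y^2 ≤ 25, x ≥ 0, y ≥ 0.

The region D is 0 ≤ r ≤ 5, 0 ≤ θ ≤ π/2 in polar coordinates, where x = r cos(θ), y = r sin(θ), and dA = r dr dθ.

Under the substitution, the integrand becomes 22/(r^2 + 1), so

    ∬_D (22/(x^2 + y^2 + 1)) dA = ∫_{0}^{π/2} ∫_{0}^{5} (22/(r^2 + 1)) · r dr dθ.

Inner integral (in r): ∫_{0}^{5} (22/(r^2 + 1)) · r dr = log(3670344486987776).

Outer integral (in θ): ∫_{0}^{π/2} (log(3670344486987776)) dθ = log(3670344486987776^(π/2)).

Therefore ∬_D (22/(x^2 + y^2 + 1)) dA = log(3670344486987776^(π/2)).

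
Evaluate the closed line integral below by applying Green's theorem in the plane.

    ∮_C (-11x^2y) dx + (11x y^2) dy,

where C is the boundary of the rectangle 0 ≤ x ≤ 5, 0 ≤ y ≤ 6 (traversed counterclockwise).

Green's theorem converts the closed line integral into a double integral over the enclosed region D:

    ∮_C P dx + Q dy = ∬_D (∂Q/∂x - ∂P/∂y) dA.

Here P = -11x^2y, Q = 11x y^2, so

    ∂Q/∂x = 11y^2,    ∂P/∂y = -11x^2,
    ∂Q/∂x - ∂P/∂y = 11x^2 + 11y^2.

D is the region 0 ≤ x ≤ 5, 0 ≤ y ≤ 6. Evaluating the double integral:

    ∬_D (11x^2 + 11y^2) dA = ∫_0^{5} ∫_0^{6} (11x^2 + 11y^2) dy dx.

Inner (y from 0 to 6): 66x^2 + 792.
Outer (x from 0 to 5): 6710.

Therefore ∮_C P dx + Q dy = 6710.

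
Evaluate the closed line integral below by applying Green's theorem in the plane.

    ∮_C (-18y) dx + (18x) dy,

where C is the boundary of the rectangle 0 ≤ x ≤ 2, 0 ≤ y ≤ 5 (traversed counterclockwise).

Green's theorem converts the closed line integral into a double integral over the enclosed region D:

    ∮_C P dx + Q dy = ∬_D (∂Q/∂x - ∂P/∂y) dA.

Here P = -18y, Q = 18x, so

    ∂Q/∂x = 18,    ∂P/∂y = -18,
    ∂Q/∂x - ∂P/∂y = 36.

D is the region 0 ≤ x ≤ 2, 0 ≤ y ≤ 5. Evaluating the double integral:

    ∬_D (36) dA = ∫_0^{2} ∫_0^{5} (36) dy dx.

Inner (y from 0 to 5): 180.
Outer (x from 0 to 2): 360.

Therefore ∮_C P dx + Q dy = 360.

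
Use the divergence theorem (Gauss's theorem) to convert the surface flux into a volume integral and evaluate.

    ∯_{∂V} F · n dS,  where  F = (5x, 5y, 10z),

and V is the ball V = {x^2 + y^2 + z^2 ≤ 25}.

By the divergence theorem,

    ∯_{∂V} F · n dS = ∭_V (∇ · F) dV.

Compute the divergence:
    ∇ · F = ∂F_x/∂x + ∂F_y/∂y + ∂F_z/∂z = 5 + 5 + 10 = 20.

In spherical coordinates, x = ρ sin(φ) cos(θ), y = ρ sin(φ) sin(θ), z = ρ cos(φ), dV = ρ^2 sin(φ) dρ dφ dθ, with 0 ≤ ρ ≤ 5, 0 ≤ φ ≤ π, 0 ≤ θ ≤ 2π.

The integrand, after substitution and multiplying by the volume element, becomes (20) · ρ^2 sin(φ), so

    ∭_V (∇·F) dV = ∫_0^{2π} ∫_0^{π} ∫_0^{5} (20) · ρ^2 sin(φ) dρ dφ dθ.

Inner (ρ from 0 to 5): 2500sin(φ)/3.
Middle (φ from 0 to π): 5000/3.
Outer (θ from 0 to 2π): 10000π/3.

Therefore ∯_{∂V} F · n dS = 10000π/3.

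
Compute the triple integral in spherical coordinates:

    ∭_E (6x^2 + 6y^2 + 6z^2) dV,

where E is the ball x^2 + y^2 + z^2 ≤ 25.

In spherical coordinates, x = ρ sin(φ) cos(θ), y = ρ sin(φ) sin(θ), z = ρ cos(φ), and dV = ρ^2 sin(φ) dρ dφ dθ.

The integrand becomes 6ρ^2, so

    ∭_E (6x^2 + 6y^2 + 6z^2) dV = ∫_{0}^{2π} ∫_{0}^{π} ∫_{0}^{5} (6ρ^2) · ρ^2 sin(φ) dρ dφ dθ.

Inner (ρ): 3750sin(φ).
Middle (φ): 7500.
Outer (θ): 15000π.

Therefore the triple integral equals 15000π.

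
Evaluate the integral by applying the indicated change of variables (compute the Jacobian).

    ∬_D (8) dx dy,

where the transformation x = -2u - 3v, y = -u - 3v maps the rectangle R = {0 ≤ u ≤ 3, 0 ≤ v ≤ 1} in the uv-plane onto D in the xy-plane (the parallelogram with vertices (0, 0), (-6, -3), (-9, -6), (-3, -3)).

Compute the Jacobian determinant of (x, y) with respect to (u, v):

    ∂(x,y)/∂(u,v) = | -2  -3 | = (-2)(-3) - (-3)(-1) = 3.
                   | -1  -3 |

Its absolute value is |J| = 3 (the area scaling factor).

Substituting x = -2u - 3v, y = -u - 3v into the integrand,

    8 → 8,

so the integral becomes

    ∬_R (8) · |J| du dv = ∫_0^3 ∫_0^1 (24) dv du.

Inner (v): 24.
Outer (u): 72.

Therefore ∬_D (8) dx dy = 72.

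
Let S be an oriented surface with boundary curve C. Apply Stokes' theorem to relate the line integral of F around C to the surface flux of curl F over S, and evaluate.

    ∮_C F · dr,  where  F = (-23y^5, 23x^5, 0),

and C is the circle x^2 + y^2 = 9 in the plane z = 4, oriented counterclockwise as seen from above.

Let S be the flat disk x^2 + y^2 ≤ 9 in the plane z = 4, with upward unit normal n̂ = ẑ. By Stokes' theorem,

    ∮_C F · dr = ∬_S (∇ × F) · n̂ dS = ∬_D (curl F)_z dA,

where D is the disk x^2 + y^2 ≤ 9.

Compute the curl of F = (-23y^5, 23x^5, 0):
    (∇ × F)_x = ∂F_z/∂y - ∂F_y/∂z = 0,
    (∇ × F)_y = ∂F_x/∂z - ∂F_z/∂x = 0,
    (∇ × F)_z = ∂F_y/∂x - ∂F_x/∂y = 115x^4 + 115y^4.

On z = 4, (curl F)_z = 115x^4 + 115y^4.

Convert to polar (x = r cos θ, y = r sin θ, dA = r dr dθ); the integrand becomes 115r^4(sin(θ)^4 + cos(θ)^4), so

    ∬_D (curl F)_z dA = ∫_0^{2π} ∫_0^{3} (115r^4(sin(θ)^4 + cos(θ)^4)) · r dr dθ.

Inner (r from 0 to 3): 27945sin(θ)^4/2 + 27945cos(θ)^4/2.
Outer (θ from 0 to 2π): 83835π/4.

Therefore ∮_C F · dr = 83835π/4.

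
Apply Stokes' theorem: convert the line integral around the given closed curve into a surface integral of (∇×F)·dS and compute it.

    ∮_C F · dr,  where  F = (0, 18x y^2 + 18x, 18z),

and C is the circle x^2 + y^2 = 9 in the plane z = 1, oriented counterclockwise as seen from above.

Let S be the flat disk x^2 + y^2 ≤ 9 in the plane z = 1, with upward unit normal n̂ = ẑ. By Stokes' theorem,

    ∮_C F · dr = ∬_S (∇ × F) · n̂ dS = ∬_D (curl F)_z dA,

where D is the disk x^2 + y^2 ≤ 9.

Compute the curl of F = (0, 18x y^2 + 18x, 18z):
    (∇ × F)_x = ∂F_z/∂y - ∂F_y/∂z = 0,
    (∇ × F)_y = ∂F_x/∂z - ∂F_z/∂x = 0,
    (∇ × F)_z = ∂F_y/∂x - ∂F_x/∂y = 18y^2 + 18.

On z = 1, (curl F)_z = 18y^2 + 18.

Convert to polar (x = r cos θ, y = r sin θ, dA = r dr dθ); the integrand becomes 18r^2sin(θ)^2 + 18, so

    ∬_D (curl F)_z dA = ∫_0^{2π} ∫_0^{3} (18r^2sin(θ)^2 + 18) · r dr dθ.

Inner (r from 0 to 3): 729sin(θ)^2/2 + 81.
Outer (θ from 0 to 2π): 1053π/2.

Therefore ∮_C F · dr = 1053π/2.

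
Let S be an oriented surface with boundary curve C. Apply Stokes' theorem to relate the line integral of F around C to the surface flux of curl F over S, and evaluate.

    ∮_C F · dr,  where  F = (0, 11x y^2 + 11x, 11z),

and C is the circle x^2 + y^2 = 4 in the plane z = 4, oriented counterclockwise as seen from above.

Let S be the flat disk x^2 + y^2 ≤ 4 in the plane z = 4, with upward unit normal n̂ = ẑ. By Stokes' theorem,

    ∮_C F · dr = ∬_S (∇ × F) · n̂ dS = ∬_D (curl F)_z dA,

where D is the disk x^2 + y^2 ≤ 4.

Compute the curl of F = (0, 11x y^2 + 11x, 11z):
    (∇ × F)_x = ∂F_z/∂y - ∂F_y/∂z = 0,
    (∇ × F)_y = ∂F_x/∂z - ∂F_z/∂x = 0,
    (∇ × F)_z = ∂F_y/∂x - ∂F_x/∂y = 11y^2 + 11.

On z = 4, (curl F)_z = 11y^2 + 11.

Convert to polar (x = r cos θ, y = r sin θ, dA = r dr dθ); the integrand becomes 11r^2sin(θ)^2 + 11, so

    ∬_D (curl F)_z dA = ∫_0^{2π} ∫_0^{2} (11r^2sin(θ)^2 + 11) · r dr dθ.

Inner (r from 0 to 2): 44 - 22cos(2θ).
Outer (θ from 0 to 2π): 88π.

Therefore ∮_C F · dr = 88π.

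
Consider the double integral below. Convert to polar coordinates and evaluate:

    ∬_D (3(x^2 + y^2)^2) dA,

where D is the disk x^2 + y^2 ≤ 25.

The region D is 0 ≤ r ≤ 5, 0 ≤ θ ≤ 2π in polar coordinates, where x = r cos(θ), y = r sin(θ), and dA = r dr dθ.

Under the substitution, the integrand becomes 3r^4, so

    ∬_D (3(x^2 + y^2)^2) dA = ∫_{0}^{2π} ∫_{0}^{5} (3r^4) · r dr dθ.

Inner integral (in r): ∫_{0}^{5} (3r^4) · r dr = 15625/2.

Outer integral (in θ): ∫_{0}^{2π} (15625/2) dθ = 15625π.

Therefore ∬_D (3(x^2 + y^2)^2) dA = 15625π.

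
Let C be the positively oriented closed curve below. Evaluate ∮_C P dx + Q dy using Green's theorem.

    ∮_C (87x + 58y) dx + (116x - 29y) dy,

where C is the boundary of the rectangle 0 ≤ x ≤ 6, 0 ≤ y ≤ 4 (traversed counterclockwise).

Green's theorem converts the closed line integral into a double integral over the enclosed region D:

    ∮_C P dx + Q dy = ∬_D (∂Q/∂x - ∂P/∂y) dA.

Here P = 87x + 58y, Q = 116x - 29y, so

    ∂Q/∂x = 116,    ∂P/∂y = 58,
    ∂Q/∂x - ∂P/∂y = 58.

D is the region 0 ≤ x ≤ 6, 0 ≤ y ≤ 4. Evaluating the double integral:

    ∬_D (58) dA = ∫_0^{6} ∫_0^{4} (58) dy dx.

Inner (y from 0 to 4): 232.
Outer (x from 0 to 6): 1392.

Therefore ∮_C P dx + Q dy = 1392.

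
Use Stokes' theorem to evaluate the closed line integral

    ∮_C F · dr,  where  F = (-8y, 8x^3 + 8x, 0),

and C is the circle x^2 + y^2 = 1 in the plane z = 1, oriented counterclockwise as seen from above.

Let S be the flat disk x^2 + y^2 ≤ 1 in the plane z = 1, with upward unit normal n̂ = ẑ. By Stokes' theorem,

    ∮_C F · dr = ∬_S (∇ × F) · n̂ dS = ∬_D (curl F)_z dA,

where D is the disk x^2 + y^2 ≤ 1.

Compute the curl of F = (-8y, 8x^3 + 8x, 0):
    (∇ × F)_x = ∂F_z/∂y - ∂F_y/∂z = 0,
    (∇ × F)_y = ∂F_x/∂z - ∂F_z/∂x = 0,
    (∇ × F)_z = ∂F_y/∂x - ∂F_x/∂y = 24x^2 + 16.

On z = 1, (curl F)_z = 24x^2 + 16.

Convert to polar (x = r cos θ, y = r sin θ, dA = r dr dθ); the integrand becomes 24r^2cos(θ)^2 + 16, so

    ∬_D (curl F)_z dA = ∫_0^{2π} ∫_0^{1} (24r^2cos(θ)^2 + 16) · r dr dθ.

Inner (r from 0 to 1): 6cos(θ)^2 + 8.
Outer (θ from 0 to 2π): 22π.

Therefore ∮_C F · dr = 22π.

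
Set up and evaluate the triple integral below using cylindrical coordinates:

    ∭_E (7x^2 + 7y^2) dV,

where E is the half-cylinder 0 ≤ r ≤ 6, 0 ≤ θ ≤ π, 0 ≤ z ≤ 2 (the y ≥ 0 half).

In cylindrical coordinates, x = r cos(θ), y = r sin(θ), z = z, and dV = r dr dθ dz.

The integrand becomes 7r^2, so

    ∭_E (7x^2 + 7y^2) dV = ∫_{0}^{π} ∫_{0}^{6} ∫_{0}^{2} (7r^2) · r dz dr dθ.

Inner (z): 14r^3.
Middle (r from 0 to 6): 4536.
Outer (θ): 4536π.

Therefore the triple integral equals 4536π.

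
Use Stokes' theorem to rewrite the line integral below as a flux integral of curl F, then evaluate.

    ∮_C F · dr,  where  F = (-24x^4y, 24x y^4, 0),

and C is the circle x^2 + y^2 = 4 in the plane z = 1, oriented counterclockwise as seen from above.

Let S be the flat disk x^2 + y^2 ≤ 4 in the plane z = 1, with upward unit normal n̂ = ẑ. By Stokes' theorem,

    ∮_C F · dr = ∬_S (∇ × F) · n̂ dS = ∬_D (curl F)_z dA,

where D is the disk x^2 + y^2 ≤ 4.

Compute the curl of F = (-24x^4y, 24x y^4, 0):
    (∇ × F)_x = ∂F_z/∂y - ∂F_y/∂z = 0,
    (∇ × F)_y = ∂F_x/∂z - ∂F_z/∂x = 0,
    (∇ × F)_z = ∂F_y/∂x - ∂F_x/∂y = 24x^4 + 24y^4.

On z = 1, (curl F)_z = 24x^4 + 24y^4.

Convert to polar (x = r cos θ, y = r sin θ, dA = r dr dθ); the integrand becomes 24r^4(sin(θ)^4 + cos(θ)^4), so

    ∬_D (curl F)_z dA = ∫_0^{2π} ∫_0^{2} (24r^4(sin(θ)^4 + cos(θ)^4)) · r dr dθ.

Inner (r from 0 to 2): 256sin(θ)^4 + 256cos(θ)^4.
Outer (θ from 0 to 2π): 384π.

Therefore ∮_C F · dr = 384π.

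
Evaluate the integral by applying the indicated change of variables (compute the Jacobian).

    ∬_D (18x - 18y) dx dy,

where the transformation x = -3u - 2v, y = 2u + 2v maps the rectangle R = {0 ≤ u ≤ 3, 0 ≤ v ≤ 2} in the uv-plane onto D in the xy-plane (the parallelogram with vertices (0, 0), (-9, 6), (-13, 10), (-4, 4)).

Compute the Jacobian determinant of (x, y) with respect to (u, v):

    ∂(x,y)/∂(u,v) = | -3  -2 | = (-3)(2) - (-2)(2) = -2.
                   | 2  2 |

Its absolute value is |J| = 2 (the area scaling factor).

Substituting x = -3u - 2v, y = 2u + 2v into the integrand,

    18x - 18y → -90u - 72v,

so the integral becomes

    ∬_R (-90u - 72v) · |J| du dv = ∫_0^3 ∫_0^2 (-180u - 144v) dv du.

Inner (v): -360u - 288.
Outer (u): -2484.

Therefore ∬_D (18x - 18y) dx dy = -2484.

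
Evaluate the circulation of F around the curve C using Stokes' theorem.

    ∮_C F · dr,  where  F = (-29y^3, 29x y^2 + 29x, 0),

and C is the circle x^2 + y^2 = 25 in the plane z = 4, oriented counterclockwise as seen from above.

Let S be the flat disk x^2 + y^2 ≤ 25 in the plane z = 4, with upward unit normal n̂ = ẑ. By Stokes' theorem,

    ∮_C F · dr = ∬_S (∇ × F) · n̂ dS = ∬_D (curl F)_z dA,

where D is the disk x^2 + y^2 ≤ 25.

Compute the curl of F = (-29y^3, 29x y^2 + 29x, 0):
    (∇ × F)_x = ∂F_z/∂y - ∂F_y/∂z = 0,
    (∇ × F)_y = ∂F_x/∂z - ∂F_z/∂x = 0,
    (∇ × F)_z = ∂F_y/∂x - ∂F_x/∂y = 116y^2 + 29.

On z = 4, (curl F)_z = 116y^2 + 29.

Convert to polar (x = r cos θ, y = r sin θ, dA = r dr dθ); the integrand becomes 116r^2sin(θ)^2 + 29, so

    ∬_D (curl F)_z dA = ∫_0^{2π} ∫_0^{5} (116r^2sin(θ)^2 + 29) · r dr dθ.

Inner (r from 0 to 5): 18125sin(θ)^2 + 725/2.
Outer (θ from 0 to 2π): 18850π.

Therefore ∮_C F · dr = 18850π.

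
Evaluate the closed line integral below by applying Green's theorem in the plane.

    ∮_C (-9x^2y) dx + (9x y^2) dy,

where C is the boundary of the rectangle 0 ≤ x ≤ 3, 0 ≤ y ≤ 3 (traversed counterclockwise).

Green's theorem converts the closed line integral into a double integral over the enclosed region D:

    ∮_C P dx + Q dy = ∬_D (∂Q/∂x - ∂P/∂y) dA.

Here P = -9x^2y, Q = 9x y^2, so

    ∂Q/∂x = 9y^2,    ∂P/∂y = -9x^2,
    ∂Q/∂x - ∂P/∂y = 9x^2 + 9y^2.

D is the region 0 ≤ x ≤ 3, 0 ≤ y ≤ 3. Evaluating the double integral:

    ∬_D (9x^2 + 9y^2) dA = ∫_0^{3} ∫_0^{3} (9x^2 + 9y^2) dy dx.

Inner (y from 0 to 3): 27x^2 + 81.
Outer (x from 0 to 3): 486.

Therefore ∮_C P dx + Q dy = 486.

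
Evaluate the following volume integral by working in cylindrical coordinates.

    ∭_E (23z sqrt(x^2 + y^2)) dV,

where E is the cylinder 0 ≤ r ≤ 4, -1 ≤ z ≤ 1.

In cylindrical coordinates, x = r cos(θ), y = r sin(θ), z = z, and dV = r dr dθ dz.

The integrand becomes 23r z, so

    ∭_E (23z sqrt(x^2 + y^2)) dV = ∫_{0}^{2π} ∫_{0}^{4} ∫_{-1}^{1} (23r z) · r dz dr dθ.

Inner (z): 0.
Middle (r from 0 to 4): 0.
Outer (θ): 0.

Therefore the triple integral equals 0.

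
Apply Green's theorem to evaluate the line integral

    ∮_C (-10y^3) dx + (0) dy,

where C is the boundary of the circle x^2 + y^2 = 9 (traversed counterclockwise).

Green's theorem converts the closed line integral into a double integral over the enclosed region D:

    ∮_C P dx + Q dy = ∬_D (∂Q/∂x - ∂P/∂y) dA.

Here P = -10y^3, Q = 0, so

    ∂Q/∂x = 0,    ∂P/∂y = -30y^2,
    ∂Q/∂x - ∂P/∂y = 30y^2.

D is the region x^2 + y^2 ≤ 9. Evaluating the double integral:

In polar coordinates (x = r cos θ, y = r sin θ, dA = r dr dθ) the integrand becomes 30r^2sin(θ)^2, so

    ∬_D (30y^2) dA = ∫_0^{2π} ∫_0^{3} (30r^2sin(θ)^2) · r dr dθ.

Inner (r from 0 to 3): 1215sin(θ)^2/2.
Outer (θ from 0 to 2π): 1215π/2.

Therefore ∮_C P dx + Q dy = 1215π/2.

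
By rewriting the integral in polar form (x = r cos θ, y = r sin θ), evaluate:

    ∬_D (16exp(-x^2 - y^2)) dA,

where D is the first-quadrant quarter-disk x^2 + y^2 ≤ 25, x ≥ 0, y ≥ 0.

The region D is 0 ≤ r ≤ 5, 0 ≤ θ ≤ π/2 in polar coordinates, where x = r cos(θ), y = r sin(θ), and dA = r dr dθ.

Under the substitution, the integrand becomes 16exp(-r^2), so

    ∬_D (16exp(-x^2 - y^2)) dA = ∫_{0}^{π/2} ∫_{0}^{5} (16exp(-r^2)) · r dr dθ.

Inner integral (in r): ∫_{0}^{5} (16exp(-r^2)) · r dr = 8 - 8exp(-25).

Outer integral (in θ): ∫_{0}^{π/2} (8 - 8exp(-25)) dθ = -4π exp(-25) + 4π.

Therefore ∬_D (16exp(-x^2 - y^2)) dA = -4π exp(-25) + 4π.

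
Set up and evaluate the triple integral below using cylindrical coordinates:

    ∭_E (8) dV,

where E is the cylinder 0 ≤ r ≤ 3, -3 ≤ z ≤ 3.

In cylindrical coordinates, x = r cos(θ), y = r sin(θ), z = z, and dV = r dr dθ dz.

The integrand becomes 8, so

    ∭_E (8) dV = ∫_{0}^{2π} ∫_{0}^{3} ∫_{-3}^{3} (8) · r dz dr dθ.

Inner (z): 48r.
Middle (r from 0 to 3): 216.
Outer (θ): 432π.

Therefore the triple integral equals 432π.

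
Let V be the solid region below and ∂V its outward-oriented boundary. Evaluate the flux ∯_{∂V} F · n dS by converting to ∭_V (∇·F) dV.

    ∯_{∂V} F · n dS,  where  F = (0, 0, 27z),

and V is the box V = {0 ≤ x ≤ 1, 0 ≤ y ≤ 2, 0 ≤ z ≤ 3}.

By the divergence theorem,

    ∯_{∂V} F · n dS = ∭_V (∇ · F) dV.

Compute the divergence:
    ∇ · F = ∂F_x/∂x + ∂F_y/∂y + ∂F_z/∂z = 0 + 0 + 27 = 27.

V is a rectangular box, so dV = dx dy dz with 0 ≤ x ≤ 1, 0 ≤ y ≤ 2, 0 ≤ z ≤ 3.

Integrate (27) over V as an iterated integral:

    ∭_V (∇·F) dV = ∫_0^{1} ∫_0^{2} ∫_0^{3} (27) dz dy dx.

Inner (z from 0 to 3): 81.
Middle (y from 0 to 2): 162.
Outer (x from 0 to 1): 162.

Therefore ∯_{∂V} F · n dS = 162.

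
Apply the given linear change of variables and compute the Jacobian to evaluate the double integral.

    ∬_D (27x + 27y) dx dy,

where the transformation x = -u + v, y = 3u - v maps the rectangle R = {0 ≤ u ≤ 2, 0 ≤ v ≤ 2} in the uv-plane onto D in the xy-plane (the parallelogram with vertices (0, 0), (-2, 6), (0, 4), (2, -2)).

Compute the Jacobian determinant of (x, y) with respect to (u, v):

    ∂(x,y)/∂(u,v) = | -1  1 | = (-1)(-1) - (1)(3) = -2.
                   | 3  -1 |

Its absolute value is |J| = 2 (the area scaling factor).

Substituting x = -u + v, y = 3u - v into the integrand,

    27x + 27y → 54u,

so the integral becomes

    ∬_R (54u) · |J| du dv = ∫_0^2 ∫_0^2 (108u) dv du.

Inner (v): 216u.
Outer (u): 432.

Therefore ∬_D (27x + 27y) dx dy = 432.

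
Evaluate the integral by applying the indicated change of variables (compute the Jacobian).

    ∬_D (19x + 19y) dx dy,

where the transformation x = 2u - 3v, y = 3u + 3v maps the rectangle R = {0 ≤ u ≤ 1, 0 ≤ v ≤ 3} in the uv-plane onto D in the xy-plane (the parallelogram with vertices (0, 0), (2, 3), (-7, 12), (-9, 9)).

Compute the Jacobian determinant of (x, y) with respect to (u, v):

    ∂(x,y)/∂(u,v) = | 2  -3 | = (2)(3) - (-3)(3) = 15.
                   | 3  3 |

Its absolute value is |J| = 15 (the area scaling factor).

Substituting x = 2u - 3v, y = 3u + 3v into the integrand,

    19x + 19y → 95u,

so the integral becomes

    ∬_R (95u) · |J| du dv = ∫_0^1 ∫_0^3 (1425u) dv du.

Inner (v): 4275u.
Outer (u): 4275/2.

Therefore ∬_D (19x + 19y) dx dy = 4275/2.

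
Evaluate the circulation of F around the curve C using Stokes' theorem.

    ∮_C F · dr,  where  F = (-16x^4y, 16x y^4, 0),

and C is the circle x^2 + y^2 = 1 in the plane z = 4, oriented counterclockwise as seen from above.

Let S be the flat disk x^2 + y^2 ≤ 1 in the plane z = 4, with upward unit normal n̂ = ẑ. By Stokes' theorem,

    ∮_C F · dr = ∬_S (∇ × F) · n̂ dS = ∬_D (curl F)_z dA,

where D is the disk x^2 + y^2 ≤ 1.

Compute the curl of F = (-16x^4y, 16x y^4, 0):
    (∇ × F)_x = ∂F_z/∂y - ∂F_y/∂z = 0,
    (∇ × F)_y = ∂F_x/∂z - ∂F_z/∂x = 0,
    (∇ × F)_z = ∂F_y/∂x - ∂F_x/∂y = 16x^4 + 16y^4.

On z = 4, (curl F)_z = 16x^4 + 16y^4.

Convert to polar (x = r cos θ, y = r sin θ, dA = r dr dθ); the integrand becomes 16r^4(sin(θ)^4 + cos(θ)^4), so

    ∬_D (curl F)_z dA = ∫_0^{2π} ∫_0^{1} (16r^4(sin(θ)^4 + cos(θ)^4)) · r dr dθ.

Inner (r from 0 to 1): 8sin(θ)^4/3 + 8cos(θ)^4/3.
Outer (θ from 0 to 2π): 4π.

Therefore ∮_C F · dr = 4π.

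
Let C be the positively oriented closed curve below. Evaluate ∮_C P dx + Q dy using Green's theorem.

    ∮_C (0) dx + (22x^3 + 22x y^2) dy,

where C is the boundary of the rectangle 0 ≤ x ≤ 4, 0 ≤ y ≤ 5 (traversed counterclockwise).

Green's theorem converts the closed line integral into a double integral over the enclosed region D:

    ∮_C P dx + Q dy = ∬_D (∂Q/∂x - ∂P/∂y) dA.

Here P = 0, Q = 22x^3 + 22x y^2, so

    ∂Q/∂x = 66x^2 + 22y^2,    ∂P/∂y = 0,
    ∂Q/∂x - ∂P/∂y = 66x^2 + 22y^2.

D is the region 0 ≤ x ≤ 4, 0 ≤ y ≤ 5. Evaluating the double integral:

    ∬_D (66x^2 + 22y^2) dA = ∫_0^{4} ∫_0^{5} (66x^2 + 22y^2) dy dx.

Inner (y from 0 to 5): 330x^2 + 2750/3.
Outer (x from 0 to 4): 32120/3.

Therefore ∮_C P dx + Q dy = 32120/3.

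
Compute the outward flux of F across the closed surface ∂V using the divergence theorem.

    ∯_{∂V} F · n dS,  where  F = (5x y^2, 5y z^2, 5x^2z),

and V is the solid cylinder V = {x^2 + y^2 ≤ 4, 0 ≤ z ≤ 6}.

By the divergence theorem,

    ∯_{∂V} F · n dS = ∭_V (∇ · F) dV.

Compute the divergence:
    ∇ · F = ∂F_x/∂x + ∂F_y/∂y + ∂F_z/∂z = 5y^2 + 5z^2 + 5x^2 = 5x^2 + 5y^2 + 5z^2.

In cylindrical coordinates, x = r cos(θ), y = r sin(θ), z = z, dV = r dr dθ dz, with 0 ≤ r ≤ 2, 0 ≤ θ ≤ 2π, 0 ≤ z ≤ 6.

The integrand, after substitution and multiplying by the volume element, becomes (5r^2 + 5z^2) · r, so

    ∭_V (∇·F) dV = ∫_0^{2π} ∫_0^{2} ∫_0^{6} (5r^2 + 5z^2) · r dz dr dθ.

Inner (z from 0 to 6): 30r (r^2 + 12).
Middle (r from 0 to 2): 840.
Outer (θ from 0 to 2π): 1680π.

Therefore ∯_{∂V} F · n dS = 1680π.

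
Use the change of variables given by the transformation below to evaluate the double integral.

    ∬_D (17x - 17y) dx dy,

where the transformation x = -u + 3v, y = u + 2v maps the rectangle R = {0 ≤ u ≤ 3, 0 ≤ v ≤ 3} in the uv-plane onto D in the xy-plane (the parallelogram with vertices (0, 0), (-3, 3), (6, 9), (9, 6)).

Compute the Jacobian determinant of (x, y) with respect to (u, v):

    ∂(x,y)/∂(u,v) = | -1  3 | = (-1)(2) - (3)(1) = -5.
                   | 1  2 |

Its absolute value is |J| = 5 (the area scaling factor).

Substituting x = -u + 3v, y = u + 2v into the integrand,

    17x - 17y → -34u + 17v,

so the integral becomes

    ∬_R (-34u + 17v) · |J| du dv = ∫_0^3 ∫_0^3 (-170u + 85v) dv du.

Inner (v): 765/2 - 510u.
Outer (u): -2295/2.

Therefore ∬_D (17x - 17y) dx dy = -2295/2.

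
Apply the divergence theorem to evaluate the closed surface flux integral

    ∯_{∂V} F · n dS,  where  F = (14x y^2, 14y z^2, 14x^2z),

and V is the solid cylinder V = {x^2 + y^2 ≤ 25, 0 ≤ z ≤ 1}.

By the divergence theorem,

    ∯_{∂V} F · n dS = ∭_V (∇ · F) dV.

Compute the divergence:
    ∇ · F = ∂F_x/∂x + ∂F_y/∂y + ∂F_z/∂z = 14y^2 + 14z^2 + 14x^2 = 14x^2 + 14y^2 + 14z^2.

In cylindrical coordinates, x = r cos(θ), y = r sin(θ), z = z, dV = r dr dθ dz, with 0 ≤ r ≤ 5, 0 ≤ θ ≤ 2π, 0 ≤ z ≤ 1.

The integrand, after substitution and multiplying by the volume element, becomes (14r^2 + 14z^2) · r, so

    ∭_V (∇·F) dV = ∫_0^{2π} ∫_0^{5} ∫_0^{1} (14r^2 + 14z^2) · r dz dr dθ.

Inner (z from 0 to 1): 14r (r^2 + 1/3).
Middle (r from 0 to 5): 13475/6.
Outer (θ from 0 to 2π): 13475π/3.

Therefore ∯_{∂V} F · n dS = 13475π/3.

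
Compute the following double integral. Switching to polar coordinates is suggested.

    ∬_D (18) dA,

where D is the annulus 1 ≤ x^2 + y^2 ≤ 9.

The region D is 1 ≤ r ≤ 3, 0 ≤ θ ≤ 2π in polar coordinates, where x = r cos(θ), y = r sin(θ), and dA = r dr dθ.

Under the substitution, the integrand becomes 18, so

    ∬_D (18) dA = ∫_{0}^{2π} ∫_{1}^{3} (18) · r dr dθ.

Inner integral (in r): ∫_{1}^{3} (18) · r dr = 72.

Outer integral (in θ): ∫_{0}^{2π} (72) dθ = 144π.

Therefore ∬_D (18) dA = 144π.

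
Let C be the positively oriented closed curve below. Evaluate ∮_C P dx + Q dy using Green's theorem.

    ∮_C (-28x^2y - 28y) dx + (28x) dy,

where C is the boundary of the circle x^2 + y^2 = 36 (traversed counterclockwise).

Green's theorem converts the closed line integral into a double integral over the enclosed region D:

    ∮_C P dx + Q dy = ∬_D (∂Q/∂x - ∂P/∂y) dA.

Here P = -28x^2y - 28y, Q = 28x, so

    ∂Q/∂x = 28,    ∂P/∂y = -28x^2 - 28,
    ∂Q/∂x - ∂P/∂y = 28x^2 + 56.

D is the region x^2 + y^2 ≤ 36. Evaluating the double integral:

In polar coordinates (x = r cos θ, y = r sin θ, dA = r dr dθ) the integrand becomes 28r^2cos(θ)^2 + 56, so

    ∬_D (28x^2 + 56) dA = ∫_0^{2π} ∫_0^{6} (28r^2cos(θ)^2 + 56) · r dr dθ.

Inner (r from 0 to 6): 9072cos(θ)^2 + 1008.
Outer (θ from 0 to 2π): 11088π.

Therefore ∮_C P dx + Q dy = 11088π.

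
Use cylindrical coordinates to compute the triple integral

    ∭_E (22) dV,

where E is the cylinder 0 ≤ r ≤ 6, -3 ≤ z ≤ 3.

In cylindrical coordinates, x = r cos(θ), y = r sin(θ), z = z, and dV = r dr dθ dz.

The integrand becomes 22, so

    ∭_E (22) dV = ∫_{0}^{2π} ∫_{0}^{6} ∫_{-3}^{3} (22) · r dz dr dθ.

Inner (z): 132r.
Middle (r from 0 to 6): 2376.
Outer (θ): 4752π.

Therefore the triple integral equals 4752π.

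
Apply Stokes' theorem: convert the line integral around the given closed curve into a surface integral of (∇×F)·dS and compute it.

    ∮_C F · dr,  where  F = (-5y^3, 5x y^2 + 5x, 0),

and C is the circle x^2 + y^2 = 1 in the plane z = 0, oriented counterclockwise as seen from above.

Let S be the flat disk x^2 + y^2 ≤ 1 in the plane z = 0, with upward unit normal n̂ = ẑ. By Stokes' theorem,

    ∮_C F · dr = ∬_S (∇ × F) · n̂ dS = ∬_D (curl F)_z dA,

where D is the disk x^2 + y^2 ≤ 1.

Compute the curl of F = (-5y^3, 5x y^2 + 5x, 0):
    (∇ × F)_x = ∂F_z/∂y - ∂F_y/∂z = 0,
    (∇ × F)_y = ∂F_x/∂z - ∂F_z/∂x = 0,
    (∇ × F)_z = ∂F_y/∂x - ∂F_x/∂y = 20y^2 + 5.

On z = 0, (curl F)_z = 20y^2 + 5.

Convert to polar (x = r cos θ, y = r sin θ, dA = r dr dθ); the integrand becomes 20r^2sin(θ)^2 + 5, so

    ∬_D (curl F)_z dA = ∫_0^{2π} ∫_0^{1} (20r^2sin(θ)^2 + 5) · r dr dθ.

Inner (r from 0 to 1): 5sin(θ)^2 + 5/2.
Outer (θ from 0 to 2π): 10π.

Therefore ∮_C F · dr = 10π.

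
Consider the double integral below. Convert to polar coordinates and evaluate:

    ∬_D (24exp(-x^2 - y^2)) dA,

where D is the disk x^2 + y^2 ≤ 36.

The region D is 0 ≤ r ≤ 6, 0 ≤ θ ≤ 2π in polar coordinates, where x = r cos(θ), y = r sin(θ), and dA = r dr dθ.

Under the substitution, the integrand becomes 24exp(-r^2), so

    ∬_D (24exp(-x^2 - y^2)) dA = ∫_{0}^{2π} ∫_{0}^{6} (24exp(-r^2)) · r dr dθ.

Inner integral (in r): ∫_{0}^{6} (24exp(-r^2)) · r dr = 12 - 12exp(-36).

Outer integral (in θ): ∫_{0}^{2π} (12 - 12exp(-36)) dθ = -24π exp(-36) + 24π.

Therefore ∬_D (24exp(-x^2 - y^2)) dA = -24π exp(-36) + 24π.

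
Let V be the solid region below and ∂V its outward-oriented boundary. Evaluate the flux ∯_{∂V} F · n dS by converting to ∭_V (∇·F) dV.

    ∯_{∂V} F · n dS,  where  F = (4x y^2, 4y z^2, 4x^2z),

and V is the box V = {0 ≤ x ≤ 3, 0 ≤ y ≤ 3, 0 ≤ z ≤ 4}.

By the divergence theorem,

    ∯_{∂V} F · n dS = ∭_V (∇ · F) dV.

Compute the divergence:
    ∇ · F = ∂F_x/∂x + ∂F_y/∂y + ∂F_z/∂z = 4y^2 + 4z^2 + 4x^2 = 4x^2 + 4y^2 + 4z^2.

V is a rectangular box, so dV = dx dy dz with 0 ≤ x ≤ 3, 0 ≤ y ≤ 3, 0 ≤ z ≤ 4.

Integrate (4x^2 + 4y^2 + 4z^2) over V as an iterated integral:

    ∭_V (∇·F) dV = ∫_0^{3} ∫_0^{3} ∫_0^{4} (4x^2 + 4y^2 + 4z^2) dz dy dx.

Inner (z from 0 to 4): 16x^2 + 16y^2 + 256/3.
Middle (y from 0 to 3): 48x^2 + 400.
Outer (x from 0 to 3): 1632.

Therefore ∯_{∂V} F · n dS = 1632.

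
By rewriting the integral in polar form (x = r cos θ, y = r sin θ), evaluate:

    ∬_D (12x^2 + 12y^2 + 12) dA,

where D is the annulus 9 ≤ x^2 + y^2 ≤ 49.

The region D is 3 ≤ r ≤ 7, 0 ≤ θ ≤ 2π in polar coordinates, where x = r cos(θ), y = r sin(θ), and dA = r dr dθ.

Under the substitution, the integrand becomes 12r^2 + 12, so

    ∬_D (12x^2 + 12y^2 + 12) dA = ∫_{0}^{2π} ∫_{3}^{7} (12r^2 + 12) · r dr dθ.

Inner integral (in r): ∫_{3}^{7} (12r^2 + 12) · r dr = 7200.

Outer integral (in θ): ∫_{0}^{2π} (7200) dθ = 14400π.

Therefore ∬_D (12x^2 + 12y^2 + 12) dA = 14400π.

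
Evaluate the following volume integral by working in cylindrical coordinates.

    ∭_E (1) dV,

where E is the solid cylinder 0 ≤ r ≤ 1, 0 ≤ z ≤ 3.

In cylindrical coordinates, x = r cos(θ), y = r sin(θ), z = z, and dV = r dr dθ dz.

The integrand becomes 1, so

    ∭_E (1) dV = ∫_{0}^{2π} ∫_{0}^{1} ∫_{0}^{3} (1) · r dz dr dθ.

Inner (z): 3r.
Middle (r from 0 to 1): 3/2.
Outer (θ): 3π.

Therefore the triple integral equals 3π.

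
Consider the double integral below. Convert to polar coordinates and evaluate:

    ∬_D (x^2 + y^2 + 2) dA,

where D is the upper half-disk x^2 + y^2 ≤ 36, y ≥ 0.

The region D is 0 ≤ r ≤ 6, 0 ≤ θ ≤ π in polar coordinates, where x = r cos(θ), y = r sin(θ), and dA = r dr dθ.

Under the substitution, the integrand becomes r^2 + 2, so

    ∬_D (x^2 + y^2 + 2) dA = ∫_{0}^{π} ∫_{0}^{6} (r^2 + 2) · r dr dθ.

Inner integral (in r): ∫_{0}^{6} (r^2 + 2) · r dr = 360.

Outer integral (in θ): ∫_{0}^{π} (360) dθ = 360π.

Therefore ∬_D (x^2 + y^2 + 2) dA = 360π.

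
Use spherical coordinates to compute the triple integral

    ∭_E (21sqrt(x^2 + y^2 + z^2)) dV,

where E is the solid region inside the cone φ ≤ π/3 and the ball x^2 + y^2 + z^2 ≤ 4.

In spherical coordinates, x = ρ sin(φ) cos(θ), y = ρ sin(φ) sin(θ), z = ρ cos(φ), and dV = ρ^2 sin(φ) dρ dφ dθ.

The integrand becomes 21ρ, so

    ∭_E (21sqrt(x^2 + y^2 + z^2)) dV = ∫_{0}^{2π} ∫_{0}^{π/3} ∫_{0}^{2} (21ρ) · ρ^2 sin(φ) dρ dφ dθ.

Inner (ρ): 84sin(φ).
Middle (φ): 42.
Outer (θ): 84π.

Therefore the triple integral equals 84π.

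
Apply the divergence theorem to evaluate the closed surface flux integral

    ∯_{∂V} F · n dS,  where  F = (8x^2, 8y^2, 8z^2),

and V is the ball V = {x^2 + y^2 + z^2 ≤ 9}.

By the divergence theorem,

    ∯_{∂V} F · n dS = ∭_V (∇ · F) dV.

Compute the divergence:
    ∇ · F = ∂F_x/∂x + ∂F_y/∂y + ∂F_z/∂z = 16x + 16y + 16z.

In spherical coordinates, x = ρ sin(φ) cos(θ), y = ρ sin(φ) sin(θ), z = ρ cos(φ), dV = ρ^2 sin(φ) dρ dφ dθ, with 0 ≤ ρ ≤ 3, 0 ≤ φ ≤ π, 0 ≤ θ ≤ 2π.

The integrand, after substitution and multiplying by the volume element, becomes (16ρ (sqrt(2)sin(φ)sin(θ + π/4) + cos(φ))) · ρ^2 sin(φ), so

    ∭_V (∇·F) dV = ∫_0^{2π} ∫_0^{π} ∫_0^{3} (16ρ (sqrt(2)sin(φ)sin(θ + π/4) + cos(φ))) · ρ^2 sin(φ) dρ dφ dθ.

Inner (ρ from 0 to 3): 324(sqrt(2)sin(φ)sin(θ + π/4) + cos(φ))sin(φ).
Middle (φ from 0 to π): 162sqrt(2)π sin(θ + π/4).
Outer (θ from 0 to 2π): 0.

Therefore ∯_{∂V} F · n dS = 0.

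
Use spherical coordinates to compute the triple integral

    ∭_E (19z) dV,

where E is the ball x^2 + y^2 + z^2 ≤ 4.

In spherical coordinates, x = ρ sin(φ) cos(θ), y = ρ sin(φ) sin(θ), z = ρ cos(φ), and dV = ρ^2 sin(φ) dρ dφ dθ.

The integrand becomes 19ρ cos(φ), so

    ∭_E (19z) dV = ∫_{0}^{2π} ∫_{0}^{π} ∫_{0}^{2} (19ρ cos(φ)) · ρ^2 sin(φ) dρ dφ dθ.

Inner (ρ): 38sin(2φ).
Middle (φ): 0.
Outer (θ): 0.

Therefore the triple integral equals 0.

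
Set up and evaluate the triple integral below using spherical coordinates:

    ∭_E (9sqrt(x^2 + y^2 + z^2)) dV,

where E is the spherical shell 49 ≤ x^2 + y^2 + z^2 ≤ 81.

In spherical coordinates, x = ρ sin(φ) cos(θ), y = ρ sin(φ) sin(θ), z = ρ cos(φ), and dV = ρ^2 sin(φ) dρ dφ dθ.

The integrand becomes 9ρ, so

    ∭_E (9sqrt(x^2 + y^2 + z^2)) dV = ∫_{0}^{2π} ∫_{0}^{π} ∫_{7}^{9} (9ρ) · ρ^2 sin(φ) dρ dφ dθ.

Inner (ρ): 9360sin(φ).
Middle (φ): 18720.
Outer (θ): 37440π.

Therefore the triple integral equals 37440π.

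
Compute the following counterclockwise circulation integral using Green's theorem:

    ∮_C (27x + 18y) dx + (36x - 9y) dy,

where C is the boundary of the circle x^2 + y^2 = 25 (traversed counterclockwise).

Green's theorem converts the closed line integral into a double integral over the enclosed region D:

    ∮_C P dx + Q dy = ∬_D (∂Q/∂x - ∂P/∂y) dA.

Here P = 27x + 18y, Q = 36x - 9y, so

    ∂Q/∂x = 36,    ∂P/∂y = 18,
    ∂Q/∂x - ∂P/∂y = 18.

D is the region x^2 + y^2 ≤ 25. Evaluating the double integral:

In polar coordinates (x = r cos θ, y = r sin θ, dA = r dr dθ) the integrand becomes 18, so

    ∬_D (18) dA = ∫_0^{2π} ∫_0^{5} (18) · r dr dθ.

Inner (r from 0 to 5): 225.
Outer (θ from 0 to 2π): 450π.

Therefore ∮_C P dx + Q dy = 450π.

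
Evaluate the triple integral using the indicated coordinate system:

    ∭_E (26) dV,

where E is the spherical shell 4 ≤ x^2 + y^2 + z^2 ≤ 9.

In spherical coordinates, x = ρ sin(φ) cos(θ), y = ρ sin(φ) sin(θ), z = ρ cos(φ), and dV = ρ^2 sin(φ) dρ dφ dθ.

The integrand becomes 26, so

    ∭_E (26) dV = ∫_{0}^{2π} ∫_{0}^{π} ∫_{2}^{3} (26) · ρ^2 sin(φ) dρ dφ dθ.

Inner (ρ): 494sin(φ)/3.
Middle (φ): 988/3.
Outer (θ): 1976π/3.

Therefore the triple integral equals 1976π/3.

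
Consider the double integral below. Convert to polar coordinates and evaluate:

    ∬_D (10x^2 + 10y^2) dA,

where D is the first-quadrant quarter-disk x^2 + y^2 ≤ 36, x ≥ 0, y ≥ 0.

The region D is 0 ≤ r ≤ 6, 0 ≤ θ ≤ π/2 in polar coordinates, where x = r cos(θ), y = r sin(θ), and dA = r dr dθ.

Under the substitution, the integrand becomes 10r^2, so

    ∬_D (10x^2 + 10y^2) dA = ∫_{0}^{π/2} ∫_{0}^{6} (10r^2) · r dr dθ.

Inner integral (in r): ∫_{0}^{6} (10r^2) · r dr = 3240.

Outer integral (in θ): ∫_{0}^{π/2} (3240) dθ = 1620π.

Therefore ∬_D (10x^2 + 10y^2) dA = 1620π.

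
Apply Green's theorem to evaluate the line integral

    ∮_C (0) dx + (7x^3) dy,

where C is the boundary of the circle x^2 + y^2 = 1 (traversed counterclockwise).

Green's theorem converts the closed line integral into a double integral over the enclosed region D:

    ∮_C P dx + Q dy = ∬_D (∂Q/∂x - ∂P/∂y) dA.

Here P = 0, Q = 7x^3, so

    ∂Q/∂x = 21x^2,    ∂P/∂y = 0,
    ∂Q/∂x - ∂P/∂y = 21x^2.

D is the region x^2 + y^2 ≤ 1. Evaluating the double integral:

In polar coordinates (x = r cos θ, y = r sin θ, dA = r dr dθ) the integrand becomes 21r^2cos(θ)^2, so

    ∬_D (21x^2) dA = ∫_0^{2π} ∫_0^{1} (21r^2cos(θ)^2) · r dr dθ.

Inner (r from 0 to 1): 21cos(θ)^2/4.
Outer (θ from 0 to 2π): 21π/4.

Therefore ∮_C P dx + Q dy = 21π/4.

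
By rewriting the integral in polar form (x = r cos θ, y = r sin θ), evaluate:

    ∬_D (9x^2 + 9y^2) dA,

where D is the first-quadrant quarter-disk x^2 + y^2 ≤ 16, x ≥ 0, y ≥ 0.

The region D is 0 ≤ r ≤ 4, 0 ≤ θ ≤ π/2 in polar coordinates, where x = r cos(θ), y = r sin(θ), and dA = r dr dθ.

Under the substitution, the integrand becomes 9r^2, so

    ∬_D (9x^2 + 9y^2) dA = ∫_{0}^{π/2} ∫_{0}^{4} (9r^2) · r dr dθ.

Inner integral (in r): ∫_{0}^{4} (9r^2) · r dr = 576.

Outer integral (in θ): ∫_{0}^{π/2} (576) dθ = 288π.

Therefore ∬_D (9x^2 + 9y^2) dA = 288π.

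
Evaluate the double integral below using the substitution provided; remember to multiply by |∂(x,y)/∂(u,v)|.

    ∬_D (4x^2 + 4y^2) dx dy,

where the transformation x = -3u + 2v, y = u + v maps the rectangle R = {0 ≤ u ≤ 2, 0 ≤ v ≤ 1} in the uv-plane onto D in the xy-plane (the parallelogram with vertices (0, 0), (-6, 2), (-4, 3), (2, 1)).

Compute the Jacobian determinant of (x, y) with respect to (u, v):

    ∂(x,y)/∂(u,v) = | -3  2 | = (-3)(1) - (2)(1) = -5.
                   | 1  1 |

Its absolute value is |J| = 5 (the area scaling factor).

Substituting x = -3u + 2v, y = u + v into the integrand,

    4x^2 + 4y^2 → 40u^2 - 40u v + 20v^2,

so the integral becomes

    ∬_R (40u^2 - 40u v + 20v^2) · |J| du dv = ∫_0^2 ∫_0^1 (200u^2 - 200u v + 100v^2) dv du.

Inner (v): 200u^2 - 100u + 100/3.
Outer (u): 400.

Therefore ∬_D (4x^2 + 4y^2) dx dy = 400.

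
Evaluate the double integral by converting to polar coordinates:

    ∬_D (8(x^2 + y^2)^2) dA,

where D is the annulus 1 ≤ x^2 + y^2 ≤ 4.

The region D is 1 ≤ r ≤ 2, 0 ≤ θ ≤ 2π in polar coordinates, where x = r cos(θ), y = r sin(θ), and dA = r dr dθ.

Under the substitution, the integrand becomes 8r^4, so

    ∬_D (8(x^2 + y^2)^2) dA = ∫_{0}^{2π} ∫_{1}^{2} (8r^4) · r dr dθ.

Inner integral (in r): ∫_{1}^{2} (8r^4) · r dr = 84.

Outer integral (in θ): ∫_{0}^{2π} (84) dθ = 168π.

Therefore ∬_D (8(x^2 + y^2)^2) dA = 168π.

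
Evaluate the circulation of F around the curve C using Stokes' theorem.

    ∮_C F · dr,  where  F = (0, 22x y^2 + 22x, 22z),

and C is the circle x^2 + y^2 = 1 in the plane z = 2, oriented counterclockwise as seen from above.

Let S be the flat disk x^2 + y^2 ≤ 1 in the plane z = 2, with upward unit normal n̂ = ẑ. By Stokes' theorem,

    ∮_C F · dr = ∬_S (∇ × F) · n̂ dS = ∬_D (curl F)_z dA,

where D is the disk x^2 + y^2 ≤ 1.

Compute the curl of F = (0, 22x y^2 + 22x, 22z):
    (∇ × F)_x = ∂F_z/∂y - ∂F_y/∂z = 0,
    (∇ × F)_y = ∂F_x/∂z - ∂F_z/∂x = 0,
    (∇ × F)_z = ∂F_y/∂x - ∂F_x/∂y = 22y^2 + 22.

On z = 2, (curl F)_z = 22y^2 + 22.

Convert to polar (x = r cos θ, y = r sin θ, dA = r dr dθ); the integrand becomes 22r^2sin(θ)^2 + 22, so

    ∬_D (curl F)_z dA = ∫_0^{2π} ∫_0^{1} (22r^2sin(θ)^2 + 22) · r dr dθ.

Inner (r from 0 to 1): 11sin(θ)^2/2 + 11.
Outer (θ from 0 to 2π): 55π/2.

Therefore ∮_C F · dr = 55π/2.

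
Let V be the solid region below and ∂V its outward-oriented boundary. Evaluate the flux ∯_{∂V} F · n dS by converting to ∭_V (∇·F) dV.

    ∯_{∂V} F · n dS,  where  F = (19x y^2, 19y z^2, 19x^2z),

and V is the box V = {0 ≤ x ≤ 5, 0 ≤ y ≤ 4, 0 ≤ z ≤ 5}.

By the divergence theorem,

    ∯_{∂V} F · n dS = ∭_V (∇ · F) dV.

Compute the divergence:
    ∇ · F = ∂F_x/∂x + ∂F_y/∂y + ∂F_z/∂z = 19y^2 + 19z^2 + 19x^2 = 19x^2 + 19y^2 + 19z^2.

V is a rectangular box, so dV = dx dy dz with 0 ≤ x ≤ 5, 0 ≤ y ≤ 4, 0 ≤ z ≤ 5.

Integrate (19x^2 + 19y^2 + 19z^2) over V as an iterated integral:

    ∭_V (∇·F) dV = ∫_0^{5} ∫_0^{4} ∫_0^{5} (19x^2 + 19y^2 + 19z^2) dz dy dx.

Inner (z from 0 to 5): 95x^2 + 95y^2 + 2375/3.
Middle (y from 0 to 4): 380x^2 + 15580/3.
Outer (x from 0 to 5): 41800.

Therefore ∯_{∂V} F · n dS = 41800.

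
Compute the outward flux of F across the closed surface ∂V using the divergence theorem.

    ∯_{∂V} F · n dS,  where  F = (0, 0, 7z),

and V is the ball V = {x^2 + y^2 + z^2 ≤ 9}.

By the divergence theorem,

    ∯_{∂V} F · n dS = ∭_V (∇ · F) dV.

Compute the divergence:
    ∇ · F = ∂F_x/∂x + ∂F_y/∂y + ∂F_z/∂z = 0 + 0 + 7 = 7.

In spherical coordinates, x = ρ sin(φ) cos(θ), y = ρ sin(φ) sin(θ), z = ρ cos(φ), dV = ρ^2 sin(φ) dρ dφ dθ, with 0 ≤ ρ ≤ 3, 0 ≤ φ ≤ π, 0 ≤ θ ≤ 2π.

The integrand, after substitution and multiplying by the volume element, becomes (7) · ρ^2 sin(φ), so

    ∭_V (∇·F) dV = ∫_0^{2π} ∫_0^{π} ∫_0^{3} (7) · ρ^2 sin(φ) dρ dφ dθ.

Inner (ρ from 0 to 3): 63sin(φ).
Middle (φ from 0 to π): 126.
Outer (θ from 0 to 2π): 252π.

Therefore ∯_{∂V} F · n dS = 252π.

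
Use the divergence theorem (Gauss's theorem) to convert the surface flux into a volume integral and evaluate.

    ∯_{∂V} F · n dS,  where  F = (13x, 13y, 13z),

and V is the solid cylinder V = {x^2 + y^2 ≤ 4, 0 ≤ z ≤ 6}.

By the divergence theorem,

    ∯_{∂V} F · n dS = ∭_V (∇ · F) dV.

Compute the divergence:
    ∇ · F = ∂F_x/∂x + ∂F_y/∂y + ∂F_z/∂z = 13 + 13 + 13 = 39.

In cylindrical coordinates, x = r cos(θ), y = r sin(θ), z = z, dV = r dr dθ dz, with 0 ≤ r ≤ 2, 0 ≤ θ ≤ 2π, 0 ≤ z ≤ 6.

The integrand, after substitution and multiplying by the volume element, becomes (39) · r, so

    ∭_V (∇·F) dV = ∫_0^{2π} ∫_0^{2} ∫_0^{6} (39) · r dz dr dθ.

Inner (z from 0 to 6): 234r.
Middle (r from 0 to 2): 468.
Outer (θ from 0 to 2π): 936π.

Therefore ∯_{∂V} F · n dS = 936π.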